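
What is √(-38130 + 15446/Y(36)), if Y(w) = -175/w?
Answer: 13*I*√299418/35 ≈ 203.24*I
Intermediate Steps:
√(-38130 + 15446/Y(36)) = √(-38130 + 15446/((-175/36))) = √(-38130 + 15446/((-175*1/36))) = √(-38130 + 15446/(-175/36)) = √(-38130 + 15446*(-36/175)) = √(-38130 - 556056/175) = √(-7228806/175) = 13*I*√299418/35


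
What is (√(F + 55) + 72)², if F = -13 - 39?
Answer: (72 + √3)² ≈ 5436.4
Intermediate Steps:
F = -52
(√(F + 55) + 72)² = (√(-52 + 55) + 72)² = (√3 + 72)² = (72 + √3)²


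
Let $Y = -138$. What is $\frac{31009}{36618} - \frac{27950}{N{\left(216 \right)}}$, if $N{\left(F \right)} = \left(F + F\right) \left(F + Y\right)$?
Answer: $\frac{137219}{7909488} \approx 0.017349$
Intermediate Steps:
$N{\left(F \right)} = 2 F \left(-138 + F\right)$ ($N{\left(F \right)} = \left(F + F\right) \left(F - 138\right) = 2 F \left(-138 + F\right)$)
$\frac{31009}{36618} - \frac{27950}{N{\left(216 \right)}} = \frac{31009}{36618} - \frac{27950}{2 \cdot 216 \left(-138 + 216\right)} = 31009 \cdot \frac{1}{36618} - \frac{27950}{2 \cdot 216 \cdot 78} = \frac{31009}{36618} - \frac{27950}{33696} = \frac{31009}{36618} - \frac{1075}{1296} = \frac{137219}{7909488}$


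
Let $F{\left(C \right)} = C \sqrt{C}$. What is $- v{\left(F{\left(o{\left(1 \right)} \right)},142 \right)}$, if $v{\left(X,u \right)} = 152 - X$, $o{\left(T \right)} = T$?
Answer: $-151$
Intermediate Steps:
$F{\left(C \right)} = C^{\frac{3}{2}}$
$- v{\left(F{\left(o{\left(1 \right)} \right)},142 \right)} = - (152 - 1^{\frac{3}{2}}) = - (152 - 1) = \left(-1\right) 151 = -151$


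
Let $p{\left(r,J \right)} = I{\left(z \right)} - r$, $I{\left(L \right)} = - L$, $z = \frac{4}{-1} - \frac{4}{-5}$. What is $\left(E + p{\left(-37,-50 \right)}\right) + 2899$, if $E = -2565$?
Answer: $\frac{1871}{5} \approx 374.2$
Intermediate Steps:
$z = - \frac{16}{5}$ ($z = 4 \left(-1\right) - - \frac{4}{5} = -4 + \frac{4}{5} = - \frac{16}{5} \approx -3.2$)
$p{\left(r,J \right)} = \frac{16}{5} - r$ ($p{\left(r,J \right)} = \left(-1\right) \left(- \frac{16}{5}\right) - r = \frac{16}{5} - r$)
$\left(E + p{\left(-37,-50 \right)}\right) + 2899 = \left(-2565 + \left(\frac{16}{5} - -37\right)\right) + 2899 = \left(-2565 + \left(\frac{16}{5} + 37\right)\right) + 2899 = \left(-2565 + \frac{201}{5}\right) + 2899 = - \frac{12624}{5} + 2899 = \frac{1871}{5}$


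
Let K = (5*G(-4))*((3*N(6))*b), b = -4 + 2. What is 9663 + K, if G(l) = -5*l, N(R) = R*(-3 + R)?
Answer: -1137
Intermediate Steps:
b = -2
K = -10800 (K = (5*(-5*(-4)))*((3*(6*(-3 + 6)))*(-2)) = (5*20)*((3*(6*3))*(-2)) = 100*((3*18)*(-2)) = 100*(54*(-2)) = 100*(-108) = -10800)
9663 + K = 9663 - 10800 = -1137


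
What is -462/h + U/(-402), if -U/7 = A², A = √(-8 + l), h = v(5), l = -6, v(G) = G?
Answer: -93107/1005 ≈ -92.644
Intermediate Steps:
h = 5
A = I*√14 (A = √(-8 - 6) = √(-14) = I*√14 ≈ 3.7417*I)
U = 98 (U = -7*(I*√14)² = -7*(-14) = 98)
-462/h + U/(-402) = -462/5 + 98/(-402) = -462*⅕ + 98*(-1/402) = -462/5 - 49/201 = -93107/1005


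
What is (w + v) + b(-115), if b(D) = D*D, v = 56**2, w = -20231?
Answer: -3870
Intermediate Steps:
v = 3136
b(D) = D**2
(w + v) + b(-115) = (-20231 + 3136) + (-115)**2 = -17095 + 13225 = -3870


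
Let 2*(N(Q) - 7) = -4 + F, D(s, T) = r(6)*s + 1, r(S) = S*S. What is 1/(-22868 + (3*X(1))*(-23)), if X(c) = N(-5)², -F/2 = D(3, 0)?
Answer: -1/769172 ≈ -1.3001e-6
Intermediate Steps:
r(S) = S²
D(s, T) = 1 + 36*s (D(s, T) = 6²*s + 1 = 36*s + 1 = 1 + 36*s)
F = -218 (F = -2*(1 + 36*3) = -2*(1 + 108) = -2*109 = -218)
N(Q) = -104 (N(Q) = 7 + (-4 - 218)/2 = 7 + (½)*(-222) = 7 - 111 = -104)
X(c) = 10816 (X(c) = (-104)² = 10816)
1/(-22868 + (3*X(1))*(-23)) = 1/(-22868 + (3*10816)*(-23)) = 1/(-22868 + 32448*(-23)) = 1/(-22868 - 746304) = 1/(-769172) = -1/769172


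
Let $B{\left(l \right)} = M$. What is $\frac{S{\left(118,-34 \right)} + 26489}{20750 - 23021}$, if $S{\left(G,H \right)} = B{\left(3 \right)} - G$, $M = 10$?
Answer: $- \frac{26381}{2271} \approx -11.616$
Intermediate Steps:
$B{\left(l \right)} = 10$
$S{\left(G,H \right)} = 10 - G$
$\frac{S{\left(118,-34 \right)} + 26489}{20750 - 23021} = \frac{\left(10 - 118\right) + 26489}{20750 - 23021} = \frac{\left(10 - 118\right) + 26489}{-2271} = \left(-108 + 26489\right) \left(- \frac{1}{2271}\right) = 26381 \left(- \frac{1}{2271}\right) = - \frac{26381}{2271}$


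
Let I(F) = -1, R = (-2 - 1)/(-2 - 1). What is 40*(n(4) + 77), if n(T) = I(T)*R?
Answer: 3040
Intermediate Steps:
R = 1 (R = -3/(-3) = -3*(-⅓) = 1)
n(T) = -1 (n(T) = -1*1 = -1)
40*(n(4) + 77) = 40*(-1 + 77) = 40*76 = 3040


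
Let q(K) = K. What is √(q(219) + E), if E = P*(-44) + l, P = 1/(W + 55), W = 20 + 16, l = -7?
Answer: 4*√109473/91 ≈ 14.544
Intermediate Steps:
W = 36
P = 1/91 (P = 1/(36 + 55) = 1/91 ≈ 0.010989)
E = -681/91 (E = (1/91)*(-44) - 7 = -44/91 - 7 = -681/91 ≈ -7.4835)
√(q(219) + E) = √(219 - 681/91) = √(19248/91) = 4*√109473/91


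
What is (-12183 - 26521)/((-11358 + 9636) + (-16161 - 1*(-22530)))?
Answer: -38704/4647 ≈ -8.3288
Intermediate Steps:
(-12183 - 26521)/((-11358 + 9636) + (-16161 - 1*(-22530))) = -38704/(-1722 + (-16161 + 22530)) = -38704/(-1722 + 6369) = -38704/4647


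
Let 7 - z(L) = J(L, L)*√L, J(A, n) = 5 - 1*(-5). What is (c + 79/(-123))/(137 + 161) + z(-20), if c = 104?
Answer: 269291/36654 - 20*I*√5 ≈ 7.3468 - 44.721*I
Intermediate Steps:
J(A, n) = 10 (J(A, n) = 5 + 5 = 10)
z(L) = 7 - 10*√L
(c + 79/(-123))/(137 + 161) + z(-20) = (104 + 79/(-123))/(137 + 161) + (7 - 20*I*√5) = (104 + 79*(-1/123))/298 + (7 - 20*I*√5) = (104 - 79/123)*(1/298) + (7 - 20*I*√5) = (12713/123)*(1/298) + (7 - 20*I*√5) = 12713/36654 + (7 - 20*I*√5) = 269291/36654 - 20*I*√5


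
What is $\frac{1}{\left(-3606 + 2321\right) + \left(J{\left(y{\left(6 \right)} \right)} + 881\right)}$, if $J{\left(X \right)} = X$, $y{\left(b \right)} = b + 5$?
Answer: $- \frac{1}{393} \approx -0.0025445$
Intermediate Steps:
$y{\left(b \right)} = 5 + b$
$\frac{1}{\left(-3606 + 2321\right) + \left(J{\left(y{\left(6 \right)} \right)} + 881\right)} = \frac{1}{\left(-3606 + 2321\right) + \left(\left(5 + 6\right) + 881\right)} = \frac{1}{-1285 + \left(11 + 881\right)} = \frac{1}{-1285 + 892} = \frac{1}{-393} = - \frac{1}{393}$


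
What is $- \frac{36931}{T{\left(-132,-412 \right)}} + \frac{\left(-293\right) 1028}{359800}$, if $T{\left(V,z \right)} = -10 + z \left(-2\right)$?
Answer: $- \frac{3291088}{71225} \approx -46.207$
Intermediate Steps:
$T{\left(V,z \right)} = -10 - 2 z$
$- \frac{36931}{T{\left(-132,-412 \right)}} + \frac{\left(-293\right) 1028}{359800} = - \frac{36931}{-10 - -824} + \frac{\left(-293\right) 1028}{359800} = - \frac{36931}{-10 + 824} - \frac{293}{350} = - \frac{36931}{814} - \frac{293}{350} = - \frac{3291088}{71225}$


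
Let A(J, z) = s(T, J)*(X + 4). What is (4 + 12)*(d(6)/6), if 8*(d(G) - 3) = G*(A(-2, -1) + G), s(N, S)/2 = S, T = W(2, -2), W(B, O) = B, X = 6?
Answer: -60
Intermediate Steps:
T = 2
s(N, S) = 2*S
A(J, z) = 20*J (A(J, z) = (2*J)*(6 + 4) = (2*J)*10 = 20*J)
d(G) = 3 + G*(-40 + G)/8 (d(G) = 3 + (G*(20*(-2) + G))/8 = 3 + (G*(-40 + G))/8 = 3 + G*(-40 + G)/8)
(4 + 12)*(d(6)/6) = (4 + 12)*((3 - 5*6 + (1/8)*6**2)/6) = 16*((3 - 30 + (1/8)*36)*(1/6)) = 16*((3 - 30 + 9/2)*(1/6)) = 16*(-45/2*1/6) = 16*(-15/4) = -60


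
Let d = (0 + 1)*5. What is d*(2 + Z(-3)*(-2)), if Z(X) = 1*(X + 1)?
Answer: 30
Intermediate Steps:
Z(X) = 1 + X (Z(X) = 1*(1 + X) = 1 + X)
d = 5 (d = 1*5 = 5)
d*(2 + Z(-3)*(-2)) = 5*(2 + (1 - 3)*(-2)) = 5*(2 - 2*(-2)) = 5*(2 + 4) = 5*6 = 30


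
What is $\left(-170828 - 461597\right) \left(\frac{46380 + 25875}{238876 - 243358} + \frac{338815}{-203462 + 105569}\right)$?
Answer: $\frac{22360849938875}{1805582} \approx 1.2384 \cdot 10^{7}$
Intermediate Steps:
$\left(-170828 - 461597\right) \left(\frac{46380 + 25875}{238876 - 243358} + \frac{338815}{-203462 + 105569}\right) = - 632425 \left(\frac{72255}{-4482} + \frac{338815}{-97893}\right) = - 632425 \left(72255 \left(- \frac{1}{4482}\right) + 338815 \left(- \frac{1}{97893}\right)\right) = - 632425 \left(- \frac{24085}{1494} - \frac{338815}{97893}\right) = \left(-632425\right) \left(- \frac{35357315}{1805582}\right) = \frac{22360849938875}{1805582}$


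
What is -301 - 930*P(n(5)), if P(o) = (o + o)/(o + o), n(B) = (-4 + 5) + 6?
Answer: -1231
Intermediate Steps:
n(B) = 7 (n(B) = 1 + 6 = 7)
P(o) = 1 (P(o) = (2*o)/((2*o)) = (2*o)*(1/(2*o)) = 1)
-301 - 930*P(n(5)) = -301 - 930*1 = -301 - 930 = -1231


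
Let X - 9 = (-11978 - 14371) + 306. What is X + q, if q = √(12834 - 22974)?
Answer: -26034 + 26*I*√15 ≈ -26034.0 + 100.7*I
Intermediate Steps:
X = -26034 (X = 9 + ((-11978 - 14371) + 306) = 9 + (-26349 + 306) = 9 - 26043 = -26034)
q = 26*I*√15 (q = √(-10140) = 26*I*√15 ≈ 100.7*I)
X + q = -26034 + 26*I*√15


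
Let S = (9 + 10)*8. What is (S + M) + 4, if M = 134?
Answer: 290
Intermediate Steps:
S = 152 (S = 19*8 = 152)
(S + M) + 4 = (152 + 134) + 4 = 286 + 4 = 290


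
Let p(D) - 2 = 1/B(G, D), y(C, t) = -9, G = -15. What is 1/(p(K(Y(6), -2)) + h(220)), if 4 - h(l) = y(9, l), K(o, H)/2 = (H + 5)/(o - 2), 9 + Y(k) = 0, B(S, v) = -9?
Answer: 9/134 ≈ 0.067164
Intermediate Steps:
Y(k) = -9 (Y(k) = -9 + 0 = -9)
K(o, H) = 2*(5 + H)/(-2 + o) (K(o, H) = 2*((H + 5)/(o - 2)) = 2*((5 + H)/(-2 + o)) = 2*(5 + H)/(-2 + o))
h(l) = 13 (h(l) = 4 - 1*(-9) = 4 + 9 = 13)
p(D) = 17/9 (p(D) = 2 + 1/(-9) = 2 - ⅑ = 17/9)
1/(p(K(Y(6), -2)) + h(220)) = 1/(17/9 + 13) = 1/(134/9) = 9/134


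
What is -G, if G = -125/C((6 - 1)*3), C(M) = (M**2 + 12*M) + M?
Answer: 25/84 ≈ 0.29762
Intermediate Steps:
C(M) = M**2 + 13*M
G = -25/84 (G = -125*1/(3*(6 - 1)*(13 + (6 - 1)*3)) = -125*1/(15*(13 + 5*3)) = -125*1/(15*(13 + 15)) = -125/(15*28) = -125/420 = -125*1/420 = -25/84 ≈ -0.29762)
-G = -1*(-25/84) = 25/84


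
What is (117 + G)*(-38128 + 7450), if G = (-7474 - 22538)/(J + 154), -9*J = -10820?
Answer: -17762469966/6103 ≈ -2.9104e+6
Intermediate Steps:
J = 10820/9 (J = -⅑*(-10820) = 10820/9 ≈ 1202.2)
G = -135054/6103 (G = (-7474 - 22538)/(10820/9 + 154) = -30012/12206/9 = -30012*9/12206 = -135054/6103 ≈ -22.129)
(117 + G)*(-38128 + 7450) = (117 - 135054/6103)*(-38128 + 7450) = (578997/6103)*(-30678) = -17762469966/6103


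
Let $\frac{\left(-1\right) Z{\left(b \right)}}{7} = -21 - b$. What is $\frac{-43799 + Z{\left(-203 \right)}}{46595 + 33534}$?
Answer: $- \frac{6439}{11447} \approx -0.56251$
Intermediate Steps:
$Z{\left(b \right)} = 147 + 7 b$ ($Z{\left(b \right)} = - 7 \left(-21 - b\right) = 147 + 7 b$)
$\frac{-43799 + Z{\left(-203 \right)}}{46595 + 33534} = \frac{-43799 + \left(147 + 7 \left(-203\right)\right)}{46595 + 33534} = \frac{-43799 + \left(147 - 1421\right)}{80129} = \left(-43799 - 1274\right) \frac{1}{80129} = \left(-45073\right) \frac{1}{80129} = - \frac{6439}{11447}$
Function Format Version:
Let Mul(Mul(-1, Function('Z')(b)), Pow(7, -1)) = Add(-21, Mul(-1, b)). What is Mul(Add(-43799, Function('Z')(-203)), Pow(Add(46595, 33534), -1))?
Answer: Rational(-6439, 11447) ≈ -0.56251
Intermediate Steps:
Function('Z')(b) = Add(147, Mul(7, b)) (Function('Z')(b) = Mul(-7, Add(-21, Mul(-1, b))) = Add(147, Mul(7, b)))
Mul(Add(-43799, Function('Z')(-203)), Pow(Add(46595, 33534), -1)) = Mul(Add(-43799, Add(147, Mul(7, -203))), Pow(Add(46595, 33534), -1)) = Mul(Add(-43799, Add(147, -1421)), Pow(80129, -1)) = Mul(Add(-43799, -1274), Rational(1, 80129)) = Mul(-45073, Rational(1, 80129)) = Rational(-6439, 11447)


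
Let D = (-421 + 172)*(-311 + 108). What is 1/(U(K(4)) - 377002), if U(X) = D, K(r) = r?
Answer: -1/326455 ≈ -3.0632e-6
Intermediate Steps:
D = 50547 (D = -249*(-203) = 50547)
U(X) = 50547
1/(U(K(4)) - 377002) = 1/(50547 - 377002) = 1/(-326455) = -1/326455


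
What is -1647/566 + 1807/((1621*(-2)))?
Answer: -1590584/458743 ≈ -3.4673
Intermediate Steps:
-1647/566 + 1807/((1621*(-2))) = -1647*1/566 + 1807/(-3242) = -1647/566 + 1807*(-1/3242) = -1647/566 - 1807/3242 = -1590584/458743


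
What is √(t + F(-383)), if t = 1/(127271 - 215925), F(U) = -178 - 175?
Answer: 3*I*√308268309378/88654 ≈ 18.788*I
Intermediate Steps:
F(U) = -353
t = -1/88654 (t = 1/(-88654) = -1/88654 ≈ -1.1280e-5)
√(t + F(-383)) = √(-1/88654 - 353) = √(-31294863/88654) = 3*I*√308268309378/88654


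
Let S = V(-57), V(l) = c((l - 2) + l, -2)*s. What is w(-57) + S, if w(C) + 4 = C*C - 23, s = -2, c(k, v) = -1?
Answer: 3224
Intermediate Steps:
w(C) = -27 + C**2 (w(C) = -4 + (C*C - 23) = -4 + (C**2 - 23) = -4 + (-23 + C**2) = -27 + C**2)
V(l) = 2 (V(l) = -1*(-2) = 2)
S = 2
w(-57) + S = (-27 + (-57)**2) + 2 = (-27 + 3249) + 2 = 3222 + 2 = 3224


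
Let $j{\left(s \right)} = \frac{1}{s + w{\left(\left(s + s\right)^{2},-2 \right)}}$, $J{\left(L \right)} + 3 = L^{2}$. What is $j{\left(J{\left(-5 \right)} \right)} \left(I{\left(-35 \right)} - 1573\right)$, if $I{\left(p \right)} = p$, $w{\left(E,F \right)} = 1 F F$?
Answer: $- \frac{804}{13} \approx -61.846$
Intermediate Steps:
$w{\left(E,F \right)} = F^{2}$ ($w{\left(E,F \right)} = F F = F^{2}$)
$J{\left(L \right)} = -3 + L^{2}$
$j{\left(s \right)} = \frac{1}{4 + s}$ ($j{\left(s \right)} = \frac{1}{s + \left(-2\right)^{2}} = \frac{1}{s + 4} = \frac{1}{4 + s}$)
$j{\left(J{\left(-5 \right)} \right)} \left(I{\left(-35 \right)} - 1573\right) = \frac{-35 - 1573}{4 - \left(3 - \left(-5\right)^{2}\right)} = \frac{1}{4 + \left(-3 + 25\right)} \left(-1608\right) = \frac{1}{4 + 22} \left(-1608\right) = \frac{1}{26} \left(-1608\right) = - \frac{804}{13}$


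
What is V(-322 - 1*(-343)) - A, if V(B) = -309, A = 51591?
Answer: -51900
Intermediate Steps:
V(-322 - 1*(-343)) - A = -309 - 1*51591 = -309 - 51591 = -51900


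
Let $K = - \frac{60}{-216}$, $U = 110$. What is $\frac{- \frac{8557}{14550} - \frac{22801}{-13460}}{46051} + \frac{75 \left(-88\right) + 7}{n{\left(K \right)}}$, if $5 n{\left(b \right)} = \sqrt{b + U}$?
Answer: $\frac{21657733}{901876599300} - \frac{19779 \sqrt{3970}}{397} \approx -3139.1$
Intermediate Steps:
$K = \frac{5}{18}$ ($K = \left(-60\right) \left(- \frac{1}{216}\right) = \frac{5}{18} \approx 0.27778$)
$n{\left(b \right)} = \frac{\sqrt{110 + b}}{5}$ ($n{\left(b \right)} = \frac{\sqrt{b + 110}}{5} = \frac{\sqrt{110 + b}}{5}$)
$\frac{- \frac{8557}{14550} - \frac{22801}{-13460}}{46051} + \frac{75 \left(-88\right) + 7}{n{\left(K \right)}} = \frac{- \frac{8557}{14550} - \frac{22801}{-13460}}{46051} + \frac{75 \left(-88\right) + 7}{\frac{1}{5} \sqrt{110 + \frac{5}{18}}} = \left(\left(-8557\right) \frac{1}{14550} - - \frac{22801}{13460}\right) \frac{1}{46051} + \frac{-6600 + 7}{\frac{1}{5} \sqrt{\frac{1985}{18}}} = \left(- \frac{8557}{14550} + \frac{22801}{13460}\right) \frac{1}{46051} - \frac{6593}{\frac{1}{5} \frac{\sqrt{3970}}{6}} = \frac{21657733}{19584300} \cdot \frac{1}{46051} - \frac{6593}{\frac{1}{30} \sqrt{3970}} = \frac{21657733}{901876599300} - 6593 \frac{3 \sqrt{3970}}{397} = \frac{21657733}{901876599300} - \frac{19779 \sqrt{3970}}{397}$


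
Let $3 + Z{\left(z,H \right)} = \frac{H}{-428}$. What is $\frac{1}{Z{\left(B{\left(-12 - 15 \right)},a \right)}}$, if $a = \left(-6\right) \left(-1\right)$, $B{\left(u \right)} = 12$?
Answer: $- \frac{214}{645} \approx -0.33178$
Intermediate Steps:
$a = 6$
$Z{\left(z,H \right)} = -3 - \frac{H}{428}$ ($Z{\left(z,H \right)} = -3 + \frac{H}{-428} = -3 + H \left(- \frac{1}{428}\right) = -3 - \frac{H}{428}$)
$\frac{1}{Z{\left(B{\left(-12 - 15 \right)},a \right)}} = \frac{1}{-3 - \frac{3}{214}} = \frac{1}{- \frac{645}{214}} = - \frac{214}{645}$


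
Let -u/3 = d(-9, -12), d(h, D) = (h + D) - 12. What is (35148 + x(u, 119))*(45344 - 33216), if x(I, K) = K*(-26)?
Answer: 388750912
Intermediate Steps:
d(h, D) = -12 + D + h (d(h, D) = (D + h) - 12 = -12 + D + h)
u = 99 (u = -3*(-12 - 12 - 9) = -3*(-33) = 99)
x(I, K) = -26*K
(35148 + x(u, 119))*(45344 - 33216) = (35148 - 26*119)*(45344 - 33216) = (35148 - 3094)*12128 = 32054*12128 = 388750912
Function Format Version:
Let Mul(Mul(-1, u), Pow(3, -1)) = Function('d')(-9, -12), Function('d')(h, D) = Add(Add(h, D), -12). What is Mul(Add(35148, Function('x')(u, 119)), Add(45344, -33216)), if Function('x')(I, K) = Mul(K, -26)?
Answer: 388750912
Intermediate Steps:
Function('d')(h, D) = Add(-12, D, h) (Function('d')(h, D) = Add(Add(D, h), -12) = Add(-12, D, h))
u = 99 (u = Mul(-3, Add(-12, -12, -9)) = Mul(-3, -33) = 99)
Function('x')(I, K) = Mul(-26, K)
Mul(Add(35148, Function('x')(u, 119)), Add(45344, -33216)) = Mul(Add(35148, Mul(-26, 119)), Add(45344, -33216)) = Mul(Add(35148, -3094), 12128) = Mul(32054, 12128) = 388750912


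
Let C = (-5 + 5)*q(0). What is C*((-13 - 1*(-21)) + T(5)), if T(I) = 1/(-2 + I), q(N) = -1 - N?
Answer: 0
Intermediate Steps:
C = 0 (C = (-5 + 5)*(-1 - 1*0) = 0*(-1 + 0) = 0*(-1) = 0)
C*((-13 - 1*(-21)) + T(5)) = 0*((-13 - 1*(-21)) + 1/(-2 + 5)) = 0*((-13 + 21) + 1/3) = 0*(8 + ⅓) = 0*(25/3) = 0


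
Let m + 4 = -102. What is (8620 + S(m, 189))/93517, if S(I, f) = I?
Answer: 8514/93517 ≈ 0.091042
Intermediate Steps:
m = -106 (m = -4 - 102 = -106)
(8620 + S(m, 189))/93517 = (8620 - 106)/93517 = 8514*(1/93517) = 8514/93517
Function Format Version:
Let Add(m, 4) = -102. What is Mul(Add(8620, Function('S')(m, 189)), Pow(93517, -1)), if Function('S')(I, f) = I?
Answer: Rational(8514, 93517) ≈ 0.091042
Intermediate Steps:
m = -106 (m = Add(-4, -102) = -106)
Mul(Add(8620, Function('S')(m, 189)), Pow(93517, -1)) = Mul(Add(8620, -106), Pow(93517, -1)) = Mul(8514, Rational(1, 93517)) = Rational(8514, 93517)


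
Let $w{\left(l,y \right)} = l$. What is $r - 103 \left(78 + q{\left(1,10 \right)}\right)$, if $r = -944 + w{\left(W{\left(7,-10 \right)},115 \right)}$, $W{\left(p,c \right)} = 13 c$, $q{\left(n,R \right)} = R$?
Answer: $-10138$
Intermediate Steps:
$r = -1074$ ($r = -944 + 13 \left(-10\right) = -944 - 130 = -1074$)
$r - 103 \left(78 + q{\left(1,10 \right)}\right) = -1074 - 103 \left(78 + 10\right) = -1074 - 9064 = -10138$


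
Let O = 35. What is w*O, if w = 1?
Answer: 35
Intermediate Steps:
w*O = 1*35 = 35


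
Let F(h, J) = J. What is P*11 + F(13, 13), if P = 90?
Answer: 1003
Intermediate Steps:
P*11 + F(13, 13) = 90*11 + 13 = 990 + 13 = 1003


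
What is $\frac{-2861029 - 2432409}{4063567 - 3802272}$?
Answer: $- \frac{5293438}{261295} \approx -20.258$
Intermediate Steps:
$\frac{-2861029 - 2432409}{4063567 - 3802272} = - \frac{5293438}{261295}$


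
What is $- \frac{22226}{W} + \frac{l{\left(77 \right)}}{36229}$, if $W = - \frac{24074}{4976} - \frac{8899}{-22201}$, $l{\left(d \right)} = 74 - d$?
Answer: $\frac{44477519872532177}{8879464334025} \approx 5009.0$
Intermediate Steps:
$W = - \frac{245092725}{55236088}$ ($W = \left(-24074\right) \frac{1}{4976} - - \frac{8899}{22201} = - \frac{12037}{2488} + \frac{8899}{22201} = - \frac{245092725}{55236088} \approx -4.4372$)
$- \frac{22226}{W} + \frac{l{\left(77 \right)}}{36229} = - \frac{22226}{- \frac{245092725}{55236088}} + \frac{74 - 77}{36229} = \left(-22226\right) \left(- \frac{55236088}{245092725}\right) + \left(74 - 77\right) \frac{1}{36229} = \frac{1227677291888}{245092725} - \frac{3}{36229} = \frac{44477519872532177}{8879464334025}$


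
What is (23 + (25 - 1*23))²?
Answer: 625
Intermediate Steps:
(23 + (25 - 1*23))² = (23 + (25 - 23))² = (23 + 2)² = 25² = 625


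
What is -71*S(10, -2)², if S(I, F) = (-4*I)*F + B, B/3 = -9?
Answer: -199439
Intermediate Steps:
B = -27 (B = 3*(-9) = -27)
S(I, F) = -27 - 4*F*I (S(I, F) = (-4*I)*F - 27 = -4*F*I - 27 = -27 - 4*F*I)
-71*S(10, -2)² = -71*(-27 - 4*(-2)*10)² = -71*(-27 + 80)² = -71*53² = -71*2809 = -199439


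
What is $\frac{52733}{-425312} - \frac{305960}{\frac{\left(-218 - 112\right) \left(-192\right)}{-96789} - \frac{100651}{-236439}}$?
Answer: $\frac{12891557354212797277}{9645681045152} \approx 1.3365 \cdot 10^{6}$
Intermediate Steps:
$\frac{52733}{-425312} - \frac{305960}{\frac{\left(-218 - 112\right) \left(-192\right)}{-96789} - \frac{100651}{-236439}} = 52733 \left(- \frac{1}{425312}\right) - \frac{305960}{\left(-330\right) \left(-192\right) \left(- \frac{1}{96789}\right) - - \frac{100651}{236439}} = - \frac{52733}{425312} - \frac{305960}{63360 \left(- \frac{1}{96789}\right) + \frac{100651}{236439}} = - \frac{52733}{425312} - \frac{305960}{- \frac{1920}{2933} + \frac{100651}{236439}} = - \frac{52733}{425312} - \frac{305960}{- \frac{22679071}{99067941}} = - \frac{52733}{425312} - - \frac{30310827228360}{22679071} = - \frac{52733}{425312} + \frac{30310827228360}{22679071} = \frac{12891557354212797277}{9645681045152}$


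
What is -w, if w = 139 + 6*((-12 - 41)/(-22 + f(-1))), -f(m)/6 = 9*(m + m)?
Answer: -5818/43 ≈ -135.30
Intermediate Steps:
f(m) = -108*m (f(m) = -54*(m + m) = -54*2*m = -108*m)
w = 5818/43 (w = 139 + 6*((-12 - 41)/(-22 - 108*(-1))) = 139 + 6*(-53/(-22 + 108)) = 139 + 6*(-53/86) = 139 - 159/43 = 5818/43 ≈ 135.30)
-w = -1*5818/43 = -5818/43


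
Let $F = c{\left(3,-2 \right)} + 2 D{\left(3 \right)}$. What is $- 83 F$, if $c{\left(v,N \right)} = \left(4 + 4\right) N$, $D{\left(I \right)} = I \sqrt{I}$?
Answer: $1328 - 498 \sqrt{3} \approx 465.44$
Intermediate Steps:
$D{\left(I \right)} = I^{\frac{3}{2}}$
$c{\left(v,N \right)} = 8 N$
$F = -16 + 6 \sqrt{3}$ ($F = 8 \left(-2\right) + 2 \cdot 3^{\frac{3}{2}} = -16 + 2 \cdot 3 \sqrt{3} = -16 + 6 \sqrt{3} \approx -5.6077$)
$- 83 F = - 83 \left(-16 + 6 \sqrt{3}\right) = 1328 - 498 \sqrt{3}$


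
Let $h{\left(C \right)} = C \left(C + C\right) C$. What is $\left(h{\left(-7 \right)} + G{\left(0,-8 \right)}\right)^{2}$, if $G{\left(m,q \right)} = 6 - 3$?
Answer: $466489$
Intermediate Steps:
$G{\left(m,q \right)} = 3$
$h{\left(C \right)} = 2 C^{3}$ ($h{\left(C \right)} = C 2 C C = 2 C^{2} C = 2 C^{3}$)
$\left(h{\left(-7 \right)} + G{\left(0,-8 \right)}\right)^{2} = \left(2 \left(-7\right)^{3} + 3\right)^{2} = \left(2 \left(-343\right) + 3\right)^{2} = \left(-686 + 3\right)^{2} = \left(-683\right)^{2} = 466489$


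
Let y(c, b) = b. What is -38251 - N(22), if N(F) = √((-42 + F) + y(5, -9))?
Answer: -38251 - I*√29 ≈ -38251.0 - 5.3852*I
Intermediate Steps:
N(F) = √(-51 + F) (N(F) = √((-42 + F) - 9) = √(-51 + F))
-38251 - N(22) = -38251 - √(-51 + 22) = -38251 - √(-29) = -38251 - I*√29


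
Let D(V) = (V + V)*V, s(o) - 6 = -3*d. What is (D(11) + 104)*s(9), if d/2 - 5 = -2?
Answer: -4152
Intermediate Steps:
d = 6 (d = 10 + 2*(-2) = 10 - 4 = 6)
s(o) = -12 (s(o) = 6 - 3*6 = 6 - 18 = -12)
D(V) = 2*V**2 (D(V) = (2*V)*V = 2*V**2)
(D(11) + 104)*s(9) = (2*11**2 + 104)*(-12) = (2*121 + 104)*(-12) = (242 + 104)*(-12) = 346*(-12) = -4152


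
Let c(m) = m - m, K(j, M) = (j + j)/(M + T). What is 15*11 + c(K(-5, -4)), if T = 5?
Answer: 165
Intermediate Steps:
K(j, M) = 2*j/(5 + M) (K(j, M) = (j + j)/(M + 5) = (2*j)/(5 + M) = 2*j/(5 + M))
c(m) = 0
15*11 + c(K(-5, -4)) = 15*11 + 0 = 165 + 0 = 165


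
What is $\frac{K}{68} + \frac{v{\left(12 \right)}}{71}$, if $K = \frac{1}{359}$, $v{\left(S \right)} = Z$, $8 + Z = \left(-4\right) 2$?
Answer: $- \frac{390521}{1733252} \approx -0.22531$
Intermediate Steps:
$Z = -16$ ($Z = -8 - 8 = -16$)
$v{\left(S \right)} = -16$
$K = \frac{1}{359} \approx 0.0027855$
$\frac{K}{68} + \frac{v{\left(12 \right)}}{71} = \frac{1}{359 \cdot 68} - \frac{16}{71} = \frac{1}{359} \cdot \frac{1}{68} - \frac{16}{71} = \frac{1}{24412} - \frac{16}{71} = - \frac{390521}{1733252}$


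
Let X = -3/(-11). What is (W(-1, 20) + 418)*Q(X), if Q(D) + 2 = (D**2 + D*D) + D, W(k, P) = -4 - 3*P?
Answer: -67614/121 ≈ -558.79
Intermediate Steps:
X = 3/11 (X = -3*(-1/11) = 3/11 ≈ 0.27273)
Q(D) = -2 + D + 2*D**2 (Q(D) = -2 + ((D**2 + D*D) + D) = -2 + ((D**2 + D**2) + D) = -2 + (2*D**2 + D) = -2 + (D + 2*D**2) = -2 + D + 2*D**2)
(W(-1, 20) + 418)*Q(X) = ((-4 - 3*20) + 418)*(-2 + 3/11 + 2*(3/11)**2) = ((-4 - 60) + 418)*(-2 + 3/11 + 2*(9/121)) = (-64 + 418)*(-2 + 3/11 + 18/121) = 354*(-191/121) = -67614/121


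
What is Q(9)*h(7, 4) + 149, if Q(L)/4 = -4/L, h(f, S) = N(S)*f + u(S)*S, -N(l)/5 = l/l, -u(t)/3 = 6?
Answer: 3053/9 ≈ 339.22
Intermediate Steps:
u(t) = -18 (u(t) = -3*6 = -18)
N(l) = -5 (N(l) = -5*l/l = -5*1 = -5)
h(f, S) = -18*S - 5*f (h(f, S) = -5*f - 18*S = -18*S - 5*f)
Q(L) = -16/L (Q(L) = 4*(-4/L) = -16/L)
Q(9)*h(7, 4) + 149 = (-16/9)*(-18*4 - 5*7) + 149 = (-16*⅑)*(-72 - 35) + 149 = -16/9*(-107) + 149 = 1712/9 + 149 = 3053/9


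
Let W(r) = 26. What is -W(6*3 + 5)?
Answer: -26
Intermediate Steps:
-W(6*3 + 5) = -1*26 = -26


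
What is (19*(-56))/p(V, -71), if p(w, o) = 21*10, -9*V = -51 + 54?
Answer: -76/15 ≈ -5.0667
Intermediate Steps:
V = -⅓ (V = -(-51 + 54)/9 = -⅑*3 = -⅓ ≈ -0.33333)
p(w, o) = 210
(19*(-56))/p(V, -71) = (19*(-56))/210 = -1064*1/210 = -76/15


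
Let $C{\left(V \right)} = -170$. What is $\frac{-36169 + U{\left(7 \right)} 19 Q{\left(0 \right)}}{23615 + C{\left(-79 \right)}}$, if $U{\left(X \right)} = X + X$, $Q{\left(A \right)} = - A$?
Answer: $- \frac{36169}{23445} \approx -1.5427$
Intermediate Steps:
$U{\left(X \right)} = 2 X$
$\frac{-36169 + U{\left(7 \right)} 19 Q{\left(0 \right)}}{23615 + C{\left(-79 \right)}} = \frac{-36169 + 2 \cdot 7 \cdot 19 \left(\left(-1\right) 0\right)}{23615 - 170} = \frac{-36169 + 14 \cdot 19 \cdot 0}{23445} = \left(-36169 + 266 \cdot 0\right) \frac{1}{23445} = \left(-36169 + 0\right) \frac{1}{23445} = \left(-36169\right) \frac{1}{23445} = - \frac{36169}{23445}$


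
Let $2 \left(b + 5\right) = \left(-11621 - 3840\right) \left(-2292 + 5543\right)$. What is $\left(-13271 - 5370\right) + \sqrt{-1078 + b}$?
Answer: $-18641 + \frac{i \sqrt{100531754}}{2} \approx -18641.0 + 5013.3 i$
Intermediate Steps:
$b = - \frac{50263721}{2}$ ($b = -5 + \frac{\left(-11621 - 3840\right) \left(-2292 + 5543\right)}{2} = -5 + \frac{\left(-15461\right) 3251}{2} = -5 + \frac{1}{2} \left(-50263711\right) = -5 - \frac{50263711}{2} = - \frac{50263721}{2} \approx -2.5132 \cdot 10^{7}$)
$\left(-13271 - 5370\right) + \sqrt{-1078 + b} = \left(-13271 - 5370\right) + \sqrt{-1078 - \frac{50263721}{2}} = -18641 + \sqrt{- \frac{50265877}{2}} = -18641 + \frac{i \sqrt{100531754}}{2}$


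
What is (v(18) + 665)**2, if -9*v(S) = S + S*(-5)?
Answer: 452929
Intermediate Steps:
v(S) = 4*S/9 (v(S) = -(S + S*(-5))/9 = -(S - 5*S)/9 = -(-4)*S/9 = 4*S/9)
(v(18) + 665)**2 = ((4/9)*18 + 665)**2 = (8 + 665)**2 = 673**2 = 452929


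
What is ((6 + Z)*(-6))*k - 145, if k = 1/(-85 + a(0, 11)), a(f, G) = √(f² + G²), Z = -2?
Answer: -5353/37 ≈ -144.68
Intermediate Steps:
a(f, G) = √(G² + f²)
k = -1/74 (k = 1/(-85 + √(11² + 0²)) = 1/(-85 + √(121 + 0)) = 1/(-85 + √121) = 1/(-85 + 11) = 1/(-74) = -1/74 ≈ -0.013514)
((6 + Z)*(-6))*k - 145 = ((6 - 2)*(-6))*(-1/74) - 145 = (4*(-6))*(-1/74) - 145 = -24*(-1/74) - 145 = 12/37 - 145 = -5353/37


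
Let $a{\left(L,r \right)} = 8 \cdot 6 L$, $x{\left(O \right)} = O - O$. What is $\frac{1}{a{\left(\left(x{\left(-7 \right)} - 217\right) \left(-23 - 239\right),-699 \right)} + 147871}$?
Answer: $\frac{1}{2876863} \approx 3.476 \cdot 10^{-7}$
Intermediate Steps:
$x{\left(O \right)} = 0$
$a{\left(L,r \right)} = 48 L$
$\frac{1}{a{\left(\left(x{\left(-7 \right)} - 217\right) \left(-23 - 239\right),-699 \right)} + 147871} = \frac{1}{48 \left(0 - 217\right) \left(-23 - 239\right) + 147871} = \frac{1}{48 \left(\left(-217\right) \left(-262\right)\right) + 147871} = \frac{1}{48 \cdot 56854 + 147871} = \frac{1}{2728992 + 147871} = \frac{1}{2876863}$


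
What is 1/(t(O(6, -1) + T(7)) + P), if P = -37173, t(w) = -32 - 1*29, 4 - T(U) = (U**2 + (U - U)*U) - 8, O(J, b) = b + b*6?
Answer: -1/37234 ≈ -2.6857e-5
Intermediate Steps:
O(J, b) = 7*b (O(J, b) = b + 6*b = 7*b)
T(U) = 12 - U**2 (T(U) = 4 - ((U**2 + (U - U)*U) - 8) = 4 - ((U**2 + 0*U) - 8) = 4 - ((U**2 + 0) - 8) = 4 - (U**2 - 8) = 4 - (-8 + U**2) = 4 + (8 - U**2) = 12 - U**2)
t(w) = -61 (t(w) = -32 - 29 = -61)
1/(t(O(6, -1) + T(7)) + P) = 1/(-61 - 37173) = 1/(-37234) = -1/37234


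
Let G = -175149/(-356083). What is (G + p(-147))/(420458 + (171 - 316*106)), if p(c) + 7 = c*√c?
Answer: -178264/10603960003 - 1029*I*√3/387133 ≈ -1.6811e-5 - 0.0046038*I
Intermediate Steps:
G = 13473/27391 (G = -175149*(-1/356083) = 13473/27391 ≈ 0.49188)
p(c) = -7 + c^(3/2) (p(c) = -7 + c*√c = -7 + c^(3/2))
(G + p(-147))/(420458 + (171 - 316*106)) = (13473/27391 + (-7 + (-147)^(3/2)))/(420458 + (171 - 316*106)) = (13473/27391 + (-7 - 1029*I*√3))/(420458 + (171 - 33496)) = (-178264/27391 - 1029*I*√3)/(420458 - 33325) = (-178264/27391 - 1029*I*√3)/387133 = (-178264/27391 - 1029*I*√3)*(1/387133) = -178264/10603960003 - 1029*I*√3/387133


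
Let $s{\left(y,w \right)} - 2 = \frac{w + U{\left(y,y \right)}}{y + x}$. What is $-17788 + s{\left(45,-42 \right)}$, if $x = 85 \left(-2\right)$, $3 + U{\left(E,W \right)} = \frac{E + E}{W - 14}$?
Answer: $- \frac{13783889}{775} \approx -17786.0$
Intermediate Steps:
$U{\left(E,W \right)} = -3 + \frac{2 E}{-14 + W}$ ($U{\left(E,W \right)} = -3 + \frac{E + E}{W - 14} = -3 + \frac{2 E}{-14 + W}$)
$x = -170$
$s{\left(y,w \right)} = 2 + \frac{w + \frac{42 - y}{-14 + y}}{-170 + y}$ ($s{\left(y,w \right)} = 2 + \frac{w + \frac{42 - 3 y + 2 y}{-14 + y}}{y - 170} = 2 + \frac{w + \frac{42 - y}{-14 + y}}{-170 + y}$)
$-17788 + s{\left(45,-42 \right)} = -17788 + \frac{42 - 45 + \left(-14 + 45\right) \left(-340 - 42 + 2 \cdot 45\right)}{\left(-170 + 45\right) \left(-14 + 45\right)} = -17788 + \frac{42 - 45 + 31 \left(-340 - 42 + 90\right)}{\left(-125\right) 31} = -17788 - \frac{42 - 45 + 31 \left(-292\right)}{3875} = -17788 - \frac{42 - 45 - 9052}{3875} = -17788 - \frac{1}{3875} \left(-9055\right) = -17788 + \frac{1811}{775} = - \frac{13783889}{775}$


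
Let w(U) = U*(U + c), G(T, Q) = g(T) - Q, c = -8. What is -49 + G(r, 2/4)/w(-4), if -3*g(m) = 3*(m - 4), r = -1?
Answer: -1565/32 ≈ -48.906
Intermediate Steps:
g(m) = 4 - m (g(m) = -(m - 4) = -(-4 + m) = -(-12 + 3*m)/3 = 4 - m)
G(T, Q) = 4 - Q - T (G(T, Q) = (4 - T) - Q = 4 - Q - T)
w(U) = U*(-8 + U) (w(U) = U*(U - 8) = U*(-8 + U))
-49 + G(r, 2/4)/w(-4) = -49 + (4 - 2/4 - 1*(-1))/((-4*(-8 - 4))) = -49 + (4 - 2/4 + 1)/((-4*(-12))) = -49 + (4 - 1*½ + 1)/48 = -49 + (4 - ½ + 1)*(1/48) = -49 + (9/2)*(1/48) = -49 + 3/32 = -1565/32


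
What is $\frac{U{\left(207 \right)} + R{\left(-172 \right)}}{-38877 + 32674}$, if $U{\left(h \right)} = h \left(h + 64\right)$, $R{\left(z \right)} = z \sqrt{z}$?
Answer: $- \frac{56097}{6203} + \frac{344 i \sqrt{43}}{6203} \approx -9.0435 + 0.36366 i$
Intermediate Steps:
$R{\left(z \right)} = z^{\frac{3}{2}}$
$U{\left(h \right)} = h \left(64 + h\right)$
$\frac{U{\left(207 \right)} + R{\left(-172 \right)}}{-38877 + 32674} = \frac{207 \left(64 + 207\right) + \left(-172\right)^{\frac{3}{2}}}{-38877 + 32674} = \frac{207 \cdot 271 - 344 i \sqrt{43}}{-6203} = \left(56097 - 344 i \sqrt{43}\right) \left(- \frac{1}{6203}\right) = - \frac{56097}{6203} + \frac{344 i \sqrt{43}}{6203}$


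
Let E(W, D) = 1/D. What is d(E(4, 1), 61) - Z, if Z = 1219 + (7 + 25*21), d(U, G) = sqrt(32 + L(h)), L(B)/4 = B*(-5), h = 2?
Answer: -1751 + 2*I*sqrt(2) ≈ -1751.0 + 2.8284*I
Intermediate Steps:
L(B) = -20*B (L(B) = 4*(B*(-5)) = 4*(-5*B) = -20*B)
d(U, G) = 2*I*sqrt(2) (d(U, G) = sqrt(32 - 20*2) = sqrt(32 - 40) = sqrt(-8) = 2*I*sqrt(2))
Z = 1751 (Z = 1219 + (7 + 525) = 1219 + 532 = 1751)
d(E(4, 1), 61) - Z = 2*I*sqrt(2) - 1*1751 = 2*I*sqrt(2) - 1751 = -1751 + 2*I*sqrt(2)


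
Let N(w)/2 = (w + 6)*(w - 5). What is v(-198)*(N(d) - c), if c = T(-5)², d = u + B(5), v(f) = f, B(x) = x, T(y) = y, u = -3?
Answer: 14454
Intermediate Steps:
d = 2 (d = -3 + 5 = 2)
N(w) = 2*(-5 + w)*(6 + w) (N(w) = 2*((w + 6)*(w - 5)) = 2*((6 + w)*(-5 + w)) = 2*((-5 + w)*(6 + w)) = 2*(-5 + w)*(6 + w))
c = 25 (c = (-5)² = 25)
v(-198)*(N(d) - c) = -198*((-60 + 2*2 + 2*2²) - 1*25) = -198*((-60 + 4 + 2*4) - 25) = -198*((-60 + 4 + 8) - 25) = -198*(-48 - 25) = -198*(-73) = 14454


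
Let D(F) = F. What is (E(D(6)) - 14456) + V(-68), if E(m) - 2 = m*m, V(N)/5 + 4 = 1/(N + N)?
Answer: -1963573/136 ≈ -14438.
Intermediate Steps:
V(N) = -20 + 5/(2*N) (V(N) = -20 + 5/(N + N) = -20 + 5/((2*N)) = -20 + 5*(1/(2*N)) = -20 + 5/(2*N))
E(m) = 2 + m² (E(m) = 2 + m*m = 2 + m²)
(E(D(6)) - 14456) + V(-68) = ((2 + 6²) - 14456) + (-20 + (5/2)/(-68)) = ((2 + 36) - 14456) + (-20 + (5/2)*(-1/68)) = (38 - 14456) + (-20 - 5/136) = -14418 - 2725/136 = -1963573/136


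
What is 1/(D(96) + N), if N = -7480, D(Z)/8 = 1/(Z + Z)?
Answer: -24/179519 ≈ -0.00013369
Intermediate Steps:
D(Z) = 4/Z (D(Z) = 8/(Z + Z) = 8/((2*Z)) = 8*(1/(2*Z)) = 4/Z)
1/(D(96) + N) = 1/(4/96 - 7480) = 1/(4*(1/96) - 7480) = 1/(1/24 - 7480) = 1/(-179519/24) = -24/179519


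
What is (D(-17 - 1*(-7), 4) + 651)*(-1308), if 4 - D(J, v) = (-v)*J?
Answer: -804420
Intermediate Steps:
D(J, v) = 4 + J*v (D(J, v) = 4 - (-v)*J = 4 - (-1)*J*v = 4 + J*v)
(D(-17 - 1*(-7), 4) + 651)*(-1308) = ((4 + (-17 - 1*(-7))*4) + 651)*(-1308) = ((4 + (-17 + 7)*4) + 651)*(-1308) = ((4 - 10*4) + 651)*(-1308) = ((4 - 40) + 651)*(-1308) = (-36 + 651)*(-1308) = 615*(-1308) = -804420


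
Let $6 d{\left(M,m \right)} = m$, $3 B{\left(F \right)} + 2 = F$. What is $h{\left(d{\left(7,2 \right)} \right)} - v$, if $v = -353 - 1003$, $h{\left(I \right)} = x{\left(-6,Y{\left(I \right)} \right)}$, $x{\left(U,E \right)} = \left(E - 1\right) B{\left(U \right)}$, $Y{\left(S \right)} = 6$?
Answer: $\frac{4028}{3} \approx 1342.7$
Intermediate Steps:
$B{\left(F \right)} = - \frac{2}{3} + \frac{F}{3}$
$d{\left(M,m \right)} = \frac{m}{6}$
$x{\left(U,E \right)} = \left(-1 + E\right) \left(- \frac{2}{3} + \frac{U}{3}\right)$ ($x{\left(U,E \right)} = \left(E - 1\right) \left(- \frac{2}{3} + \frac{U}{3}\right) = \left(-1 + E\right) \left(- \frac{2}{3} + \frac{U}{3}\right)$)
$h{\left(I \right)} = - \frac{40}{3}$ ($h{\left(I \right)} = \frac{\left(-1 + 6\right) \left(-2 - 6\right)}{3} = \frac{1}{3} \cdot 5 \left(-8\right) = - \frac{40}{3}$)
$v = -1356$
$h{\left(d{\left(7,2 \right)} \right)} - v = - \frac{40}{3} - -1356 = - \frac{40}{3} + 1356 = \frac{4028}{3}$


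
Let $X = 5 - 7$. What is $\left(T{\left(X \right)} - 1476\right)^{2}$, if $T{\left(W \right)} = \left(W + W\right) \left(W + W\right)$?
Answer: $2131600$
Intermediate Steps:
$X = -2$ ($X = 5 - 7 = -2$)
$T{\left(W \right)} = 4 W^{2}$ ($T{\left(W \right)} = 2 W 2 W = 4 W^{2}$)
$\left(T{\left(X \right)} - 1476\right)^{2} = \left(4 \left(-2\right)^{2} - 1476\right)^{2} = \left(4 \cdot 4 - 1476\right)^{2} = \left(16 - 1476\right)^{2} = \left(-1460\right)^{2} = 2131600$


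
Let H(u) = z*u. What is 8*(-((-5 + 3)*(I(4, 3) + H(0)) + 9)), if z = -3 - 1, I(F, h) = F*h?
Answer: 120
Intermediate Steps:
z = -4
H(u) = -4*u
8*(-((-5 + 3)*(I(4, 3) + H(0)) + 9)) = 8*(-((-5 + 3)*(4*3 - 4*0) + 9)) = 8*(-(-2*(12 + 0) + 9)) = 8*(-(-2*12 + 9)) = 8*(-(-24 + 9)) = 8*(-1*(-15)) = 8*15 = 120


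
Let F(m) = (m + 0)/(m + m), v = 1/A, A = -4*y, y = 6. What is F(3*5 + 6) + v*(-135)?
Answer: 49/8 ≈ 6.1250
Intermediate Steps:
A = -24 (A = -4*6 = -24)
v = -1/24 (v = 1/(-24) = -1/24 ≈ -0.041667)
F(m) = 1/2 (F(m) = m/((2*m)) = m*(1/(2*m)) = 1/2)
F(3*5 + 6) + v*(-135) = 1/2 - 1/24*(-135) = 1/2 + 45/8 = 49/8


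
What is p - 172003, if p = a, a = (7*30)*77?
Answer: -155833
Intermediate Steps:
a = 16170 (a = 210*77 = 16170)
p = 16170
p - 172003 = 16170 - 172003 = -155833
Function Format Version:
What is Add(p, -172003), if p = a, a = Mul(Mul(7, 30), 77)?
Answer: -155833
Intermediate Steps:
a = 16170 (a = Mul(210, 77) = 16170)
p = 16170
Add(p, -172003) = Add(16170, -172003) = -155833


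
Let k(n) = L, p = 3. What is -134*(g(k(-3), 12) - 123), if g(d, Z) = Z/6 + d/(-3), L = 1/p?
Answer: 146060/9 ≈ 16229.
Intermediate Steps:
L = 1/3 ≈ 0.33333
k(n) = 1/3
g(d, Z) = -d/3 + Z/6 (g(d, Z) = Z*(1/6) + d*(-1/3) = Z/6 - d/3 = -d/3 + Z/6)
-134*(g(k(-3), 12) - 123) = -134*((-1/3*1/3 + (1/6)*12) - 123) = -134*((-1/9 + 2) - 123) = -134*(17/9 - 123) = -134*(-1090/9) = 146060/9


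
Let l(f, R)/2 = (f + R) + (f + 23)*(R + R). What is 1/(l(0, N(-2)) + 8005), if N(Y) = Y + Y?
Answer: 1/7629 ≈ 0.00013108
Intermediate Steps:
N(Y) = 2*Y
l(f, R) = 2*R + 2*f + 4*R*(23 + f) (l(f, R) = 2*((f + R) + (f + 23)*(R + R)) = 2*((R + f) + (23 + f)*(2*R)) = 2*((R + f) + 2*R*(23 + f)) = 2*(R + f + 2*R*(23 + f)) = 2*R + 2*f + 4*R*(23 + f))
1/(l(0, N(-2)) + 8005) = 1/((2*0 + 94*(2*(-2)) + 4*(2*(-2))*0) + 8005) = 1/((0 + 94*(-4) + 4*(-4)*0) + 8005) = 1/((0 - 376 + 0) + 8005) = 1/(-376 + 8005) = 1/7629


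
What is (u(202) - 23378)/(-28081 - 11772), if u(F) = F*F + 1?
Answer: -17427/39853 ≈ -0.43728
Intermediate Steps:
u(F) = 1 + F² (u(F) = F² + 1 = 1 + F²)
(u(202) - 23378)/(-28081 - 11772) = ((1 + 202²) - 23378)/(-28081 - 11772) = ((1 + 40804) - 23378)/(-39853) = (40805 - 23378)*(-1/39853) = 17427*(-1/39853) = -17427/39853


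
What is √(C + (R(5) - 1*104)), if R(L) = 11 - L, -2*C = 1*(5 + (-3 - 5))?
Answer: I*√386/2 ≈ 9.8234*I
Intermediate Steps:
C = 3/2 (C = -(5 + (-3 - 5))/2 = -(5 - 8)/2 = -(-3)/2 = -½*(-3) = 3/2 ≈ 1.5000)
√(C + (R(5) - 1*104)) = √(3/2 + ((11 - 1*5) - 1*104)) = √(3/2 + ((11 - 5) - 104)) = √(3/2 + (6 - 104)) = √(3/2 - 98) = √(-193/2) = I*√386/2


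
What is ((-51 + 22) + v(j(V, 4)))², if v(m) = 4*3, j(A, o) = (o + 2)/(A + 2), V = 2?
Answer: 289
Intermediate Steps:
j(A, o) = (2 + o)/(2 + A)
v(m) = 12
((-51 + 22) + v(j(V, 4)))² = ((-51 + 22) + 12)² = (-29 + 12)² = (-17)² = 289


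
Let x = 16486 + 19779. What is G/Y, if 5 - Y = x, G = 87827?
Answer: -87827/36260 ≈ -2.4221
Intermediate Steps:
x = 36265
Y = -36260 (Y = 5 - 1*36265 = 5 - 36265 = -36260)
G/Y = 87827/(-36260) = 87827*(-1/36260) = -87827/36260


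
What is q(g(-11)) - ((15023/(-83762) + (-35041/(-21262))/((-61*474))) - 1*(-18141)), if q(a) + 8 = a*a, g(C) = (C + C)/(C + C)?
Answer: -467254841992350581/25747160089308 ≈ -18148.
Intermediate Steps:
g(C) = 1 (g(C) = (2*C)/((2*C)) = (2*C)*(1/(2*C)) = 1)
q(a) = -8 + a² (q(a) = -8 + a*a = -8 + a²)
q(g(-11)) - ((15023/(-83762) + (-35041/(-21262))/((-61*474))) - 1*(-18141)) = (-8 + 1²) - ((15023/(-83762) + (-35041/(-21262))/((-61*474))) - 1*(-18141)) = (-8 + 1) - ((15023*(-1/83762) - 35041*(-1/21262)/(-28914)) + 18141) = -7 - ((-15023/83762 + (35041/21262)*(-1/28914)) + 18141) = -7 - ((-15023/83762 - 35041/614769468) + 18141) = -7 - (-4619308411003/25747160089308 + 18141) = -7 - 1*467074611871725425/25747160089308 = -7 - 467074611871725425/25747160089308 = -467254841992350581/25747160089308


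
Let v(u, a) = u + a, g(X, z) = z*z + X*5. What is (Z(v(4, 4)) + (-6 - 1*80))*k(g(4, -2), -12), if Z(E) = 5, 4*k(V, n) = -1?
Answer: 81/4 ≈ 20.250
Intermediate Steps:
g(X, z) = z**2 + 5*X
v(u, a) = a + u
k(V, n) = -1/4 (k(V, n) = (1/4)*(-1) = -1/4)
(Z(v(4, 4)) + (-6 - 1*80))*k(g(4, -2), -12) = (5 + (-6 - 1*80))*(-1/4) = (5 + (-6 - 80))*(-1/4) = (5 - 86)*(-1/4) = -81*(-1/4) = 81/4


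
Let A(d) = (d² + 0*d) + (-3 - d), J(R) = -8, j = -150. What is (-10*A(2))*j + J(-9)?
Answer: -1508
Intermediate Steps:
A(d) = -3 + d² - d (A(d) = (d² + 0) + (-3 - d) = d² + (-3 - d) = -3 + d² - d)
(-10*A(2))*j + J(-9) = -10*(-3 + 2² - 1*2)*(-150) - 8 = -10*(-3 + 4 - 2)*(-150) - 8 = -10*(-1)*(-150) - 8 = 10*(-150) - 8 = -1500 - 8 = -1508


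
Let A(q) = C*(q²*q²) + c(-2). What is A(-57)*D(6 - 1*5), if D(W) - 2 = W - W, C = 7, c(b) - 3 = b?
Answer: 147784016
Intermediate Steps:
c(b) = 3 + b
D(W) = 2 (D(W) = 2 + (W - W) = 2 + 0 = 2)
A(q) = 1 + 7*q⁴ (A(q) = 7*(q²*q²) + (3 - 2) = 7*q⁴ + 1 = 1 + 7*q⁴)
A(-57)*D(6 - 1*5) = (1 + 7*(-57)⁴)*2 = (1 + 7*10556001)*2 = (1 + 73892007)*2 = 73892008*2 = 147784016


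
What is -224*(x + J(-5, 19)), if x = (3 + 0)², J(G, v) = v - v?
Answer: -2016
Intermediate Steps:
J(G, v) = 0
x = 9 (x = 3² = 9)
-224*(x + J(-5, 19)) = -224*(9 + 0) = -224*9 = -2016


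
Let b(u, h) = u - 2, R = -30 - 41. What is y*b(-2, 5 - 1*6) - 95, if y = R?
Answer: 189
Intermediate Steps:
R = -71
b(u, h) = -2 + u
y = -71
y*b(-2, 5 - 1*6) - 95 = -71*(-2 - 2) - 95 = -71*(-4) - 95 = 284 - 95 = 189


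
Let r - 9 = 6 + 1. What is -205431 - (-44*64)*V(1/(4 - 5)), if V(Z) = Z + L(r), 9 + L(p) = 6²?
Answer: -132215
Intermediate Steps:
r = 16 (r = 9 + (6 + 1) = 9 + 7 = 16)
L(p) = 27 (L(p) = -9 + 6² = -9 + 36 = 27)
V(Z) = 27 + Z (V(Z) = Z + 27 = 27 + Z)
-205431 - (-44*64)*V(1/(4 - 5)) = -205431 - (-44*64)*(27 + 1/(4 - 5)) = -205431 - (-2816)*(27 + 1/(-1)) = -205431 - (-2816)*(27 - 1) = -205431 - (-2816)*26 = -205431 - 1*(-73216) = -205431 + 73216 = -132215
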